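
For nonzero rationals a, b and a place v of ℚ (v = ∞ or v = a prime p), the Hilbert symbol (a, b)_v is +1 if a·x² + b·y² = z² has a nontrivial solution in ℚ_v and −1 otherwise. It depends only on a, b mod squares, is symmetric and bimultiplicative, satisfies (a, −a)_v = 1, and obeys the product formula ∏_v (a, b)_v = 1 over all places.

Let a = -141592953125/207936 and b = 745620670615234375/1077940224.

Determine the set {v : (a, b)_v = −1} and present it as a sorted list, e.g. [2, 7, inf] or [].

[2, 29]

Mod squares: a ≡ -29, b ≡ 559. Check v ∈ {∞, 2, 3, 5, 13, 19, 29, 31, 43}.
v=19: a=19^-2·(≡7), b=19^-2·(≡8) mod 19; (7|19)=+1, (8|19)=-1; (−1)^{-2·-2·9}·(+1)^-2·(-1)^-2 = +1.
v=43: a=43^2·(≡13), b=43^1·(≡9) mod 43; (13|43)=+1, (9|43)=+1; (−1)^{2·1·21}·(+1)^1·(+1)^2 = +1.
v=5: a=5^6·(≡1), b=5^10·(≡4) mod 5; (1|5)=+1, (4|5)=+1; (−1)^{6·10·2}·(+1)^10·(+1)^6 = +1.
v=2: v_2(a)=-6, v_2(b)=-12; units ≡ 3, 7 (mod 8); ε·ε+αω+βω = 1·1+-6·0+-12·1 ≡ 1  ⇒  (a,b)_2 = -1.
v=3: a=3^-2·(≡1), b=3^-6·(≡1) mod 3; (1|3)=+1, (1|3)=+1; (−1)^{-2·-6·1}·(+1)^-6·(+1)^-2 = +1.
v=29: a=29^1·(≡6), b=29^2·(≡3) mod 29; (6|29)=+1, (3|29)=-1; (−1)^{1·2·14}·(+1)^2·(-1)^1 = -1.
v=31: a=31^0·(≡5), b=31^2·(≡7) mod 31; (5|31)=+1, (7|31)=+1; (−1)^{0·2·15}·(+1)^2·(+1)^0 = +1.
v=13: a=13^2·(≡9), b=13^3·(≡1) mod 13; (9|13)=+1, (1|13)=+1; (−1)^{2·3·6}·(+1)^3·(+1)^2 = +1.
v=∞: -29 < 0 and 559 > 0  ⇒  (a,b)_∞ = +1.
|Ram(-29, 559)| = 2, even; anisotropic at {2, 29}.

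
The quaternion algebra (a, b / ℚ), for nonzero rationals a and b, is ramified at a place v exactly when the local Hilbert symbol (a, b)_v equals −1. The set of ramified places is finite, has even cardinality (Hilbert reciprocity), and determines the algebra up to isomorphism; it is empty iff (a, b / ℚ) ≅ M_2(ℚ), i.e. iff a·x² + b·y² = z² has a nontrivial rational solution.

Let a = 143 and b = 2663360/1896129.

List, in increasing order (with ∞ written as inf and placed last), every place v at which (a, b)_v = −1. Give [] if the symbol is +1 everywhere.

Mod squares: a ≡ 143, b ≡ 41615. Check v ∈ {∞, 2, 3, 5, 7, 11, 13, 17, 29, 41}.
v=17: a=17^0·(≡7), b=17^-2·(≡13) mod 17; (7|17)=-1, (13|17)=+1; (−1)^{0·-2·8}·(-1)^-2·(+1)^0 = +1.
v=5: a=5^0·(≡3), b=5^1·(≡3) mod 5; (3|5)=-1, (3|5)=-1; (−1)^{0·1·2}·(-1)^1·(-1)^0 = -1.
v=7: a=7^0·(≡3), b=7^1·(≡4) mod 7; (3|7)=-1, (4|7)=+1; (−1)^{0·1·3}·(-1)^1·(+1)^0 = -1.
v=11: a=11^1·(≡2), b=11^0·(≡10) mod 11; (2|11)=-1, (10|11)=-1; (−1)^{1·0·5}·(-1)^0·(-1)^1 = -1.
v=∞: 143 > 0 and 41615 > 0  ⇒  (a,b)_∞ = +1.
v=3: a=3^0·(≡2), b=3^-8·(≡2) mod 3; (2|3)=-1, (2|3)=-1; (−1)^{0·-8·1}·(-1)^-8·(-1)^0 = +1.
v=2: v_2(a)=0, v_2(b)=6; units ≡ 7, 7 (mod 8); ε·ε+αω+βω = 1·1+0·0+6·0 ≡ 1  ⇒  (a,b)_2 = -1.
v=41: a=41^0·(≡20), b=41^1·(≡8) mod 41; (20|41)=+1, (8|41)=+1; (−1)^{0·1·20}·(+1)^1·(+1)^0 = +1.
v=13: a=13^1·(≡11), b=13^0·(≡11) mod 13; (11|13)=-1, (11|13)=-1; (−1)^{1·0·6}·(-1)^0·(-1)^1 = -1.
v=29: a=29^0·(≡27), b=29^1·(≡17) mod 29; (27|29)=-1, (17|29)=-1; (−1)^{0·1·14}·(-1)^1·(-1)^0 = -1.
|Ram(143, 41615)| = 6, even; anisotropic at {2, 5, 7, 11, 13, 29}.

[2, 5, 7, 11, 13, 29]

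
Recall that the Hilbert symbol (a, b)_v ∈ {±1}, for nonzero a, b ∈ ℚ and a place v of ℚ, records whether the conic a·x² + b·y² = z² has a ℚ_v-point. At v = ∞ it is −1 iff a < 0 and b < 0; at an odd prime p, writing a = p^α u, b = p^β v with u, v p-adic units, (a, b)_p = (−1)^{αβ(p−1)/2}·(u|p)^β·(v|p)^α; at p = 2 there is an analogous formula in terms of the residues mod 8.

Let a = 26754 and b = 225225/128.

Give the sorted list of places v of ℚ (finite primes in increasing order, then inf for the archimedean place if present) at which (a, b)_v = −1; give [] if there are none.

Mod squares: a ≡ 546, b ≡ 2002. Check v ∈ {∞, 2, 3, 5, 7, 11, 13}.
v=7: a=7^3·(≡1), b=7^1·(≡5) mod 7; (1|7)=+1, (5|7)=-1; (−1)^{3·1·3}·(+1)^1·(-1)^3 = +1.
v=3: a=3^1·(≡2), b=3^2·(≡1) mod 3; (2|3)=-1, (1|3)=+1; (−1)^{1·2·1}·(-1)^2·(+1)^1 = +1.
v=2: v_2(a)=1, v_2(b)=-7; units ≡ 1, 1 (mod 8); ε·ε+αω+βω = 0·0+1·0+-7·0 ≡ 0  ⇒  (a,b)_2 = +1.
v=5: a=5^0·(≡4), b=5^2·(≡3) mod 5; (4|5)=+1, (3|5)=-1; (−1)^{0·2·2}·(+1)^2·(-1)^0 = +1.
v=∞: 546 > 0 and 2002 > 0  ⇒  (a,b)_∞ = +1.
v=13: a=13^1·(≡4), b=13^1·(≡2) mod 13; (4|13)=+1, (2|13)=-1; (−1)^{1·1·6}·(+1)^1·(-1)^1 = -1.
v=11: a=11^0·(≡2), b=11^1·(≡10) mod 11; (2|11)=-1, (10|11)=-1; (−1)^{0·1·5}·(-1)^1·(-1)^0 = -1.
(546, 2002 / ℚ) ramifies at {11, 13}: a division algebra.

[11, 13]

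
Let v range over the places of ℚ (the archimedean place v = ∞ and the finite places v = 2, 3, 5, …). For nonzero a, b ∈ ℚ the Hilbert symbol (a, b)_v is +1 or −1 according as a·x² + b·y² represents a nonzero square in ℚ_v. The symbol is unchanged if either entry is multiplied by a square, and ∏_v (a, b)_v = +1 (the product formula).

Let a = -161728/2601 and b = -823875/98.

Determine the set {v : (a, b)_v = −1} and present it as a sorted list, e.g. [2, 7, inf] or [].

Mod squares: a ≡ -7, b ≡ -390. Check v ∈ {∞, 2, 3, 5, 7, 13, 17, 19}.
v=17: a=17^-2·(≡3), b=17^0·(≡1) mod 17; (3|17)=-1, (1|17)=+1; (−1)^{-2·0·8}·(-1)^0·(+1)^-2 = +1.
v=19: a=19^2·(≡15), b=19^0·(≡1) mod 19; (15|19)=-1, (1|19)=+1; (−1)^{2·0·9}·(-1)^0·(+1)^2 = +1.
v=3: a=3^-2·(≡2), b=3^1·(≡2) mod 3; (2|3)=-1, (2|3)=-1; (−1)^{-2·1·1}·(-1)^1·(-1)^-2 = -1.
v=∞: -7 < 0 and -390 < 0  ⇒  (a,b)_∞ = -1.
v=13: a=13^0·(≡5), b=13^3·(≡4) mod 13; (5|13)=-1, (4|13)=+1; (−1)^{0·3·6}·(-1)^3·(+1)^0 = -1.
v=2: v_2(a)=6, v_2(b)=-1; units ≡ 1, 5 (mod 8); ε·ε+αω+βω = 0·0+6·1+-1·0 ≡ 0  ⇒  (a,b)_2 = +1.
v=5: a=5^0·(≡2), b=5^3·(≡3) mod 5; (2|5)=-1, (3|5)=-1; (−1)^{0·3·2}·(-1)^3·(-1)^0 = -1.
v=7: a=7^1·(≡6), b=7^-2·(≡2) mod 7; (6|7)=-1, (2|7)=+1; (−1)^{1·-2·3}·(-1)^-2·(+1)^1 = +1.
|Ram(-7, -390)| = 4, even; anisotropic at {3, 5, 13, ∞}.

[3, 5, 13, inf]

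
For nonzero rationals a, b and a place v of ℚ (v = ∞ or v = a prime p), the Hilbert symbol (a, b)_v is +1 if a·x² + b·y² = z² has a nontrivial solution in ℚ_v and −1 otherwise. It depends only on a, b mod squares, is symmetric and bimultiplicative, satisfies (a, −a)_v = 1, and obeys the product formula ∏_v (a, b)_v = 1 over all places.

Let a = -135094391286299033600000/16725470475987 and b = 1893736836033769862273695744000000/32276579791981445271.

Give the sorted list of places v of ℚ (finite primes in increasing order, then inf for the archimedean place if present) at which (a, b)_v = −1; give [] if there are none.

[3, 11, 13, 17]

Mod squares: a ≡ -330, b ≡ 1326. Check v ∈ {∞, 2, 3, 5, 7, 11, 13, 17, 29, 31}.
v=7: a=7^-2·(≡5), b=7^0·(≡5) mod 7; (5|7)=-1, (5|7)=-1; (−1)^{-2·0·3}·(-1)^0·(-1)^-2 = +1.
v=29: a=29^0·(≡11), b=29^-2·(≡27) mod 29; (11|29)=-1, (27|29)=-1; (−1)^{0·-2·14}·(-1)^-2·(-1)^0 = +1.
v=∞: -330 < 0 and 1326 > 0  ⇒  (a,b)_∞ = +1.
v=13: a=13^-2·(≡6), b=13^-3·(≡11) mod 13; (6|13)=-1, (11|13)=-1; (−1)^{-2·-3·6}·(-1)^-3·(-1)^-2 = -1.
v=11: a=11^11·(≡9), b=11^16·(≡10) mod 11; (9|11)=+1, (10|11)=-1; (−1)^{11·16·5}·(+1)^16·(-1)^11 = -1.
v=5: a=5^5·(≡4), b=5^6·(≡1) mod 5; (4|5)=+1, (1|5)=+1; (−1)^{5·6·2}·(+1)^6·(+1)^5 = +1.
v=3: a=3^-7·(≡1), b=3^-9·(≡1) mod 3; (1|3)=+1, (1|3)=+1; (−1)^{-7·-9·1}·(+1)^-9·(+1)^-7 = -1.
v=17: a=17^2·(≡6), b=17^3·(≡6) mod 17; (6|17)=-1, (6|17)=-1; (−1)^{2·3·8}·(-1)^3·(-1)^2 = -1.
v=31: a=31^-4·(≡27), b=31^-6·(≡26) mod 31; (27|31)=-1, (26|31)=-1; (−1)^{-4·-6·15}·(-1)^-6·(-1)^-4 = +1.
v=2: v_2(a)=19, v_2(b)=29; units ≡ 3, 7 (mod 8); ε·ε+αω+βω = 1·1+19·0+29·1 ≡ 0  ⇒  (a,b)_2 = +1.
|Ram(-330, 1326)| = 4, even; anisotropic at {3, 11, 13, 17}.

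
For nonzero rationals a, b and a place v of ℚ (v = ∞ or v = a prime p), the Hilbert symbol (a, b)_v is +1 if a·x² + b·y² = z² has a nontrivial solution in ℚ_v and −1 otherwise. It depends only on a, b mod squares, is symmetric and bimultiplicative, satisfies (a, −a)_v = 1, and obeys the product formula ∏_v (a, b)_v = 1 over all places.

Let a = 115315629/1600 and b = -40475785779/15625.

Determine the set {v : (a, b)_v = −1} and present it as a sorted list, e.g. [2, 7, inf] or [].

[11, 29]

(a, b) ≡ (682341, -2956811) mod (ℚ^×)²; places V = {2, 3, 5, 11, 13, 23, 29, 31, ∞}.
(a,b)_13: α=2, u≡10; β=3, v≡10 (mod 13); (10|13)=+1, (10|13)=+1; sign (−1)^0·+1^3·+1^2 = +1.
(a,b)_11: α=1, u≡6; β=1, v≡6 (mod 11); (6|11)=-1, (6|11)=-1; sign (−1)^1·-1^1·-1^1 = -1.
(a,b)_2: α=-6, β=0; u≡5, v≡5 (mod 8); ε(u)ε(v)=0·0, αω(v)=-6·1, βω(u)=0·1; sum ≡ 0  ⇒  +1.
(a,b)_23: α=1, u≡7; β=1, v≡18 (mod 23); (7|23)=-1, (18|23)=+1; sign (−1)^1·-1^1·+1^1 = +1.
(a,b)_29: α=1, u≡19; β=1, v≡4 (mod 29); (19|29)=-1, (4|29)=+1; sign (−1)^0·-1^1·+1^1 = -1.
(a,b)_3: α=1, u≡2; β=4, v≡1 (mod 3); (2|3)=-1, (1|3)=+1; sign (−1)^0·-1^4·+1^1 = +1.
(a,b)_∞: sgn(682341)=+, sgn(-2956811)=−, so +1.
(a,b)_31: α=1, u≡4; β=1, v≡15 (mod 31); (4|31)=+1, (15|31)=-1; sign (−1)^1·+1^1·-1^1 = +1.
(a,b)_5: α=-2, u≡1; β=-6, v≡1 (mod 5); (1|5)=+1, (1|5)=+1; sign (−1)^0·+1^-6·+1^-2 = +1.
(682341, -2956811 / ℚ) ramifies at {11, 29}: a division algebra.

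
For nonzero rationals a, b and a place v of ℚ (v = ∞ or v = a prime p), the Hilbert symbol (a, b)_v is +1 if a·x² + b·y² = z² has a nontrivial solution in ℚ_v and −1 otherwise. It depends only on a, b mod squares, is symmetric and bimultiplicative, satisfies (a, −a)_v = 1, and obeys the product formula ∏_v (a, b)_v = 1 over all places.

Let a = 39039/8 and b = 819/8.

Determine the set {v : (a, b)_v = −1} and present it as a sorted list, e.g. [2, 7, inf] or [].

[3, 7, 11, 13]

Mod squares: a ≡ 462, b ≡ 182. Check v ∈ {∞, 2, 3, 7, 11, 13}.
v=3: a=3^1·(≡1), b=3^2·(≡2) mod 3; (1|3)=+1, (2|3)=-1; (−1)^{1·2·1}·(+1)^2·(-1)^1 = -1.
v=∞: 462 > 0 and 182 > 0  ⇒  (a,b)_∞ = +1.
v=13: a=13^2·(≡11), b=13^1·(≡3) mod 13; (11|13)=-1, (3|13)=+1; (−1)^{2·1·6}·(-1)^1·(+1)^2 = -1.
v=11: a=11^1·(≡5), b=11^0·(≡2) mod 11; (5|11)=+1, (2|11)=-1; (−1)^{1·0·5}·(+1)^0·(-1)^1 = -1.
v=7: a=7^1·(≡5), b=7^1·(≡5) mod 7; (5|7)=-1, (5|7)=-1; (−1)^{1·1·3}·(-1)^1·(-1)^1 = -1.
v=2: v_2(a)=-3, v_2(b)=-3; units ≡ 7, 3 (mod 8); ε·ε+αω+βω = 1·1+-3·1+-3·0 ≡ 0  ⇒  (a,b)_2 = +1.
(462, 182 / ℚ) ramifies at {3, 7, 11, 13}: a division algebra.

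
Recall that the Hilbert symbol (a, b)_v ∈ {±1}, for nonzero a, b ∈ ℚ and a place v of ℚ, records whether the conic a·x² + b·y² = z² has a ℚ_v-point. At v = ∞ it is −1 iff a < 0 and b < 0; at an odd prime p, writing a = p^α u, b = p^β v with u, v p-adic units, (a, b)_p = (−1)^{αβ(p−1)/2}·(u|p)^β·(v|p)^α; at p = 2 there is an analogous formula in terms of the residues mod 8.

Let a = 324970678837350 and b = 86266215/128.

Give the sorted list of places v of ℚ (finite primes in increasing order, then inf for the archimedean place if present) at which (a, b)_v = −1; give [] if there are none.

[13, 23]

(a, b) ≡ (6191094, 4830) mod (ℚ^×)²; places V = {2, 3, 5, 7, 13, 17, 23, 29, ∞}.
(a,b)_3: α=5, u≡1; β=7, v≡2 (mod 3); (1|3)=+1, (2|3)=-1; sign (−1)^1·+1^7·-1^5 = +1.
(a,b)_7: α=3, u≡6; β=3, v≡1 (mod 7); (6|7)=-1, (1|7)=+1; sign (−1)^1·-1^3·+1^3 = +1.
(a,b)_∞: sgn(6191094)=+, sgn(4830)=+, so +1.
(a,b)_17: α=1, u≡4; β=0, v≡8 (mod 17); (4|17)=+1, (8|17)=+1; sign (−1)^0·+1^0·+1^1 = +1.
(a,b)_13: α=1, u≡1; β=0, v≡2 (mod 13); (1|13)=+1, (2|13)=-1; sign (−1)^0·+1^0·-1^1 = -1.
(a,b)_29: α=1, u≡19; β=0, v≡5 (mod 29); (19|29)=-1, (5|29)=+1; sign (−1)^0·-1^0·+1^1 = +1.
(a,b)_2: α=1, β=-7; u≡3, v≡7 (mod 8); ε(u)ε(v)=1·1, αω(v)=1·0, βω(u)=-7·1; sum ≡ 0  ⇒  +1.
(a,b)_5: α=2, u≡4; β=1, v≡1 (mod 5); (4|5)=+1, (1|5)=+1; sign (−1)^0·+1^1·+1^2 = +1.
(a,b)_23: α=3, u≡4; β=1, v≡2 (mod 23); (4|23)=+1, (2|23)=+1; sign (−1)^1·+1^1·+1^3 = -1.
|Ram(6191094, 4830)| = 2, even; anisotropic at {13, 23}.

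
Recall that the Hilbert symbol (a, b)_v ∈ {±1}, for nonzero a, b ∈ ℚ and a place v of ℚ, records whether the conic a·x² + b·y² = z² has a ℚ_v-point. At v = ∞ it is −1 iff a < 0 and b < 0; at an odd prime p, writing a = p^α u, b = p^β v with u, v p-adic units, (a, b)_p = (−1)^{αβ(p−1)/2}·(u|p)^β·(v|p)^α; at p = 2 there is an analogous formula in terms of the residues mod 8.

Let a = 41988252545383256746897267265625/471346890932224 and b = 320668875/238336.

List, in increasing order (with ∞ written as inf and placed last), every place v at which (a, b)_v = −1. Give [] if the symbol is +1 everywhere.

Mod squares: a ≡ 12785955, b ≡ 37145. Check v ∈ {∞, 2, 3, 5, 7, 13, 17, 19, 23, 29}.
v=29: a=29^1·(≡27), b=29^0·(≡5) mod 29; (27|29)=-1, (5|29)=+1; (−1)^{1·0·14}·(-1)^0·(+1)^1 = +1.
v=3: a=3^21·(≡2), b=3^8·(≡2) mod 3; (2|3)=-1, (2|3)=-1; (−1)^{21·8·1}·(-1)^8·(-1)^21 = -1.
v=23: a=23^4·(≡12), b=23^1·(≡10) mod 23; (12|23)=+1, (10|23)=-1; (−1)^{4·1·11}·(+1)^1·(-1)^4 = +1.
v=13: a=13^1·(≡8), b=13^0·(≡1) mod 13; (8|13)=-1, (1|13)=+1; (−1)^{1·0·6}·(-1)^0·(+1)^1 = +1.
v=5: a=5^7·(≡4), b=5^3·(≡1) mod 5; (4|5)=+1, (1|5)=+1; (−1)^{7·3·2}·(+1)^3·(+1)^7 = +1.
v=7: a=7^3·(≡6), b=7^-2·(≡5) mod 7; (6|7)=-1, (5|7)=-1; (−1)^{3·-2·3}·(-1)^-2·(-1)^3 = -1.
v=∞: 12785955 > 0 and 37145 > 0  ⇒  (a,b)_∞ = +1.
v=19: a=19^-3·(≡12), b=19^-1·(≡1) mod 19; (12|19)=-1, (1|19)=+1; (−1)^{-3·-1·9}·(-1)^-1·(+1)^-3 = +1.
v=17: a=17^5·(≡13), b=17^1·(≡9) mod 17; (13|17)=+1, (9|17)=+1; (−1)^{5·1·8}·(+1)^1·(+1)^5 = +1.
v=2: v_2(a)=-36, v_2(b)=-8; units ≡ 3, 1 (mod 8); ε·ε+αω+βω = 1·0+-36·0+-8·1 ≡ 0  ⇒  (a,b)_2 = +1.
|Ram(12785955, 37145)| = 2, even; anisotropic at {3, 7}.

[3, 7]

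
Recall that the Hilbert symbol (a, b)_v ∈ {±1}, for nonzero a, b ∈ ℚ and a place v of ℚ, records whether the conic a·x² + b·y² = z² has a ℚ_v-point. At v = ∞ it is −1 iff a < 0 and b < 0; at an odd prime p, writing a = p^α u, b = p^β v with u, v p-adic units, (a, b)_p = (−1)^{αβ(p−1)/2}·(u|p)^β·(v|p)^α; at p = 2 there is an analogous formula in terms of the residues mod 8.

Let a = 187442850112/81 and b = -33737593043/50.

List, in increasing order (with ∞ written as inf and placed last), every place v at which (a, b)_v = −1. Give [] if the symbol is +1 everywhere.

Mod squares: a ≡ 37, b ≡ -94054. Check v ∈ {∞, 2, 3, 5, 7, 11, 31, 37, 41}.
v=3: a=3^-4·(≡1), b=3^0·(≡2) mod 3; (1|3)=+1, (2|3)=-1; (−1)^{-4·0·1}·(+1)^0·(-1)^-4 = +1.
v=11: a=11^0·(≡3), b=11^4·(≡2) mod 11; (3|11)=+1, (2|11)=-1; (−1)^{0·4·5}·(+1)^4·(-1)^0 = +1.
v=2: v_2(a)=6, v_2(b)=-1; units ≡ 5, 5 (mod 8); ε·ε+αω+βω = 0·0+6·1+-1·1 ≡ 1  ⇒  (a,b)_2 = -1.
v=∞: 37 > 0 and -94054 < 0  ⇒  (a,b)_∞ = +1.
v=37: a=37^1·(≡10), b=37^1·(≡21) mod 37; (10|37)=+1, (21|37)=+1; (−1)^{1·1·18}·(+1)^1·(+1)^1 = +1.
v=5: a=5^0·(≡2), b=5^-2·(≡1) mod 5; (2|5)=-1, (1|5)=+1; (−1)^{0·-2·2}·(-1)^-2·(+1)^0 = +1.
v=7: a=7^2·(≡1), b=7^2·(≡3) mod 7; (1|7)=+1, (3|7)=-1; (−1)^{2·2·3}·(+1)^2·(-1)^2 = +1.
v=41: a=41^2·(≡5), b=41^1·(≡40) mod 41; (5|41)=+1, (40|41)=+1; (−1)^{2·1·20}·(+1)^1·(+1)^2 = +1.
v=31: a=31^2·(≡29), b=31^1·(≡4) mod 31; (29|31)=-1, (4|31)=+1; (−1)^{2·1·15}·(-1)^1·(+1)^2 = -1.
(37, -94054 / ℚ) ramifies at {2, 31}: a division algebra.

[2, 31]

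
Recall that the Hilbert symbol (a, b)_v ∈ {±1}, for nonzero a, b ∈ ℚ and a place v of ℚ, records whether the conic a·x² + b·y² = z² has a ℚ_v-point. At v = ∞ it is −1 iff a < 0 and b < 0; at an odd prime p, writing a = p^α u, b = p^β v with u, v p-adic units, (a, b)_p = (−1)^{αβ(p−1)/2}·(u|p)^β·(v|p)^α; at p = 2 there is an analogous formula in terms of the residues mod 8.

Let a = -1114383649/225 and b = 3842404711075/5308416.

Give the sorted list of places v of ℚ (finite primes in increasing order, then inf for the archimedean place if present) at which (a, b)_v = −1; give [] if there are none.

[2, 19, 29, 37]

Mod squares: a ≡ -662929, b ≡ 1363. Check v ∈ {∞, 2, 3, 5, 7, 19, 23, 29, 37, 41, 47}.
v=23: a=23^1·(≡20), b=23^0·(≡8) mod 23; (20|23)=-1, (8|23)=+1; (−1)^{1·0·11}·(-1)^0·(+1)^1 = +1.
v=∞: -662929 < 0 and 1363 > 0  ⇒  (a,b)_∞ = +1.
v=47: a=47^0·(≡16), b=47^1·(≡39) mod 47; (16|47)=+1, (39|47)=-1; (−1)^{0·1·23}·(+1)^1·(-1)^0 = +1.
v=7: a=7^0·(≡6), b=7^2·(≡3) mod 7; (6|7)=-1, (3|7)=-1; (−1)^{0·2·3}·(-1)^2·(-1)^0 = +1.
v=37: a=37^1·(≡26), b=37^2·(≡8) mod 37; (26|37)=+1, (8|37)=-1; (−1)^{1·2·18}·(+1)^2·(-1)^1 = -1.
v=5: a=5^-2·(≡4), b=5^2·(≡3) mod 5; (4|5)=+1, (3|5)=-1; (−1)^{-2·2·2}·(+1)^2·(-1)^-2 = +1.
v=2: v_2(a)=0, v_2(b)=-16; units ≡ 7, 3 (mod 8); ε·ε+αω+βω = 1·1+0·1+-16·0 ≡ 1  ⇒  (a,b)_2 = -1.
v=3: a=3^-2·(≡2), b=3^-4·(≡1) mod 3; (2|3)=-1, (1|3)=+1; (−1)^{-2·-4·1}·(-1)^-4·(+1)^-2 = +1.
v=29: a=29^0·(≡14), b=29^1·(≡12) mod 29; (14|29)=-1, (12|29)=-1; (−1)^{0·1·14}·(-1)^1·(-1)^0 = -1.
v=41: a=41^3·(≡30), b=41^2·(≡8) mod 41; (30|41)=-1, (8|41)=+1; (−1)^{3·2·20}·(-1)^2·(+1)^3 = +1.
v=19: a=19^1·(≡2), b=19^0·(≡18) mod 19; (2|19)=-1, (18|19)=-1; (−1)^{1·0·9}·(-1)^0·(-1)^1 = -1.
|Ram(-662929, 1363)| = 4, even; anisotropic at {2, 19, 29, 37}.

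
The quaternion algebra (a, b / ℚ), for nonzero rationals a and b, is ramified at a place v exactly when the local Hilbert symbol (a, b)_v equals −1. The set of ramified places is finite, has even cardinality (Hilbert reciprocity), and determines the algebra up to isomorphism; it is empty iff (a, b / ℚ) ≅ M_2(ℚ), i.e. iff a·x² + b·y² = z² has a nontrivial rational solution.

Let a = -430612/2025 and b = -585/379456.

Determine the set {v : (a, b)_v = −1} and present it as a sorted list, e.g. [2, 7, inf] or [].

(a, b) ≡ (-13, -65) mod (ℚ^×)²; places V = {2, 3, 5, 7, 11, 13, ∞}.
(a,b)_2: α=2, β=-6; u≡3, v≡7 (mod 8); ε(u)ε(v)=1·1, αω(v)=2·0, βω(u)=-6·1; sum ≡ 1  ⇒  -1.
(a,b)_5: α=-2, u≡3; β=1, v≡3 (mod 5); (3|5)=-1, (3|5)=-1; sign (−1)^0·-1^1·-1^-2 = -1.
(a,b)_13: α=3, u≡9; β=1, v≡6 (mod 13); (9|13)=+1, (6|13)=-1; sign (−1)^0·+1^1·-1^3 = -1.
(a,b)_7: α=2, u≡2; β=-2, v≡5 (mod 7); (2|7)=+1, (5|7)=-1; sign (−1)^0·+1^-2·-1^2 = +1.
(a,b)_3: α=-4, u≡2; β=2, v≡1 (mod 3); (2|3)=-1, (1|3)=+1; sign (−1)^0·-1^2·+1^-4 = +1.
(a,b)_∞: sgn(-13)=−, sgn(-65)=−, so -1.
(a,b)_11: α=0, u≡5; β=-2, v≡9 (mod 11); (5|11)=+1, (9|11)=+1; sign (−1)^0·+1^-2·+1^0 = +1.
Ram(-13, -65) = {2, 5, 13, ∞}; no ℚ_2-point on the conic.

[2, 5, 13, inf]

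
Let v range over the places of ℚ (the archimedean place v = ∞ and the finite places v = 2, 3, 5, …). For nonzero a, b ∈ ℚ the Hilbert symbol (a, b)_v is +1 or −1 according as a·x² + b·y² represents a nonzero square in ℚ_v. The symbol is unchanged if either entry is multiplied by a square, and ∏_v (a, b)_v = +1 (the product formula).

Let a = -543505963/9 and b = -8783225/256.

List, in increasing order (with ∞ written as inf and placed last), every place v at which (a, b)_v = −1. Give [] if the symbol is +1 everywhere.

(a, b) ≡ (-323323, -209) mod (ℚ^×)²; places V = {2, 3, 5, 7, 11, 13, 17, 19, 41, ∞}.
(a,b)_11: α=1, u≡10; β=1, v≡5 (mod 11); (10|11)=-1, (5|11)=+1; sign (−1)^1·-1^1·+1^1 = +1.
(a,b)_13: α=1, u≡2; β=0, v≡12 (mod 13); (2|13)=-1, (12|13)=+1; sign (−1)^0·-1^0·+1^1 = +1.
(a,b)_3: α=-2, u≡2; β=0, v≡1 (mod 3); (2|3)=-1, (1|3)=+1; sign (−1)^0·-1^0·+1^-2 = +1.
(a,b)_41: α=2, u≡14; β=2, v≡31 (mod 41); (14|41)=-1, (31|41)=+1; sign (−1)^0·-1^2·+1^2 = +1.
(a,b)_5: α=0, u≡3; β=2, v≡1 (mod 5); (3|5)=-1, (1|5)=+1; sign (−1)^0·-1^2·+1^0 = +1.
(a,b)_17: α=1, u≡1; β=0, v≡12 (mod 17); (1|17)=+1, (12|17)=-1; sign (−1)^0·+1^0·-1^1 = -1.
(a,b)_19: α=1, u≡7; β=1, v≡10 (mod 19); (7|19)=+1, (10|19)=-1; sign (−1)^1·+1^1·-1^1 = +1.
(a,b)_∞: sgn(-323323)=−, sgn(-209)=−, so -1.
(a,b)_2: α=0, β=-8; u≡5, v≡7 (mod 8); ε(u)ε(v)=0·1, αω(v)=0·0, βω(u)=-8·1; sum ≡ 0  ⇒  +1.
(a,b)_7: α=1, u≡2; β=0, v≡1 (mod 7); (2|7)=+1, (1|7)=+1; sign (−1)^0·+1^0·+1^1 = +1.
Ram(-323323, -209) = {17, ∞}; no ℚ_17-point on the conic.

[17, inf]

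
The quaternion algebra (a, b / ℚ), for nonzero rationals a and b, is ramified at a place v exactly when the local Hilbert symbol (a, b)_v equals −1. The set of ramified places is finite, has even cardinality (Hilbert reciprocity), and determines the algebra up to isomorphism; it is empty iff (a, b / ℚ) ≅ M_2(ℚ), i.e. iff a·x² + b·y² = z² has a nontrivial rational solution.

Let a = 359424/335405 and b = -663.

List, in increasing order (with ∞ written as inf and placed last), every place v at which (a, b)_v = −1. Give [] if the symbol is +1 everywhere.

Mod squares: a ≡ 195, b ≡ -663. Check v ∈ {∞, 2, 3, 5, 7, 13, 17, 37}.
v=5: a=5^-1·(≡4), b=5^0·(≡2) mod 5; (4|5)=+1, (2|5)=-1; (−1)^{-1·0·2}·(+1)^0·(-1)^-1 = -1.
v=17: a=17^0·(≡15), b=17^1·(≡12) mod 17; (15|17)=+1, (12|17)=-1; (−1)^{0·1·8}·(+1)^1·(-1)^0 = +1.
v=3: a=3^3·(≡2), b=3^1·(≡1) mod 3; (2|3)=-1, (1|3)=+1; (−1)^{3·1·1}·(-1)^1·(+1)^3 = +1.
v=37: a=37^-2·(≡26), b=37^0·(≡3) mod 37; (26|37)=+1, (3|37)=+1; (−1)^{-2·0·18}·(+1)^0·(+1)^-2 = +1.
v=∞: 195 > 0 and -663 < 0  ⇒  (a,b)_∞ = +1.
v=7: a=7^-2·(≡5), b=7^0·(≡2) mod 7; (5|7)=-1, (2|7)=+1; (−1)^{-2·0·3}·(-1)^0·(+1)^-2 = +1.
v=2: v_2(a)=10, v_2(b)=0; units ≡ 3, 1 (mod 8); ε·ε+αω+βω = 1·0+10·0+0·1 ≡ 0  ⇒  (a,b)_2 = +1.
v=13: a=13^1·(≡2), b=13^1·(≡1) mod 13; (2|13)=-1, (1|13)=+1; (−1)^{1·1·6}·(-1)^1·(+1)^1 = -1.
(195, -663 / ℚ) ramifies at {5, 13}: a division algebra.

[5, 13]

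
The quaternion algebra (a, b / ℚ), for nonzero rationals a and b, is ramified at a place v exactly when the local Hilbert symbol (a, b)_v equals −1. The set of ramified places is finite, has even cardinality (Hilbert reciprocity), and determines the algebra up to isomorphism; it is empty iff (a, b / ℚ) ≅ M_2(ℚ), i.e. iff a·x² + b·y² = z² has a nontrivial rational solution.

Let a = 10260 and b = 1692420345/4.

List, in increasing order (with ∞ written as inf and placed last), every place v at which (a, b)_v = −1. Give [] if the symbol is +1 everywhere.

Mod squares: a ≡ 285, b ≡ 4305. Check v ∈ {∞, 2, 3, 5, 7, 11, 19, 41}.
v=19: a=19^1·(≡8), b=19^2·(≡7) mod 19; (8|19)=-1, (7|19)=+1; (−1)^{1·2·9}·(-1)^2·(+1)^1 = +1.
v=41: a=41^0·(≡10), b=41^1·(≡8) mod 41; (10|41)=+1, (8|41)=+1; (−1)^{0·1·20}·(+1)^1·(+1)^0 = +1.
v=3: a=3^3·(≡2), b=3^3·(≡1) mod 3; (2|3)=-1, (1|3)=+1; (−1)^{3·3·1}·(-1)^3·(+1)^3 = +1.
v=∞: 285 > 0 and 4305 > 0  ⇒  (a,b)_∞ = +1.
v=7: a=7^0·(≡5), b=7^1·(≡3) mod 7; (5|7)=-1, (3|7)=-1; (−1)^{0·1·3}·(-1)^1·(-1)^0 = -1.
v=11: a=11^0·(≡8), b=11^2·(≡4) mod 11; (8|11)=-1, (4|11)=+1; (−1)^{0·2·5}·(-1)^2·(+1)^0 = +1.
v=5: a=5^1·(≡2), b=5^1·(≡1) mod 5; (2|5)=-1, (1|5)=+1; (−1)^{1·1·2}·(-1)^1·(+1)^1 = -1.
v=2: v_2(a)=2, v_2(b)=-2; units ≡ 5, 1 (mod 8); ε·ε+αω+βω = 0·0+2·0+-2·1 ≡ 0  ⇒  (a,b)_2 = +1.
Ram(285, 4305) = {5, 7}; no ℚ_5-point on the conic.

[5, 7]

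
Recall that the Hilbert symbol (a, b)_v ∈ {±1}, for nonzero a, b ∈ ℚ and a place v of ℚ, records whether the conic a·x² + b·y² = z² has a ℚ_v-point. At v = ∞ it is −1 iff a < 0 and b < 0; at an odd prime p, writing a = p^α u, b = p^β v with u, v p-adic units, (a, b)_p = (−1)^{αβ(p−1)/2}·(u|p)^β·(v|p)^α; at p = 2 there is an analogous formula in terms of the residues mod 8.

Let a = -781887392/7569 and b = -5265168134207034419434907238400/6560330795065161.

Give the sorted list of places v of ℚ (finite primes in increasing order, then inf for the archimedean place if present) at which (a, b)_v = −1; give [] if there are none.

(a, b) ≡ (-92378, -5434) mod (ℚ^×)²; places V = {2, 3, 5, 7, 11, 13, 17, 19, 23, 29, 41, ∞}.
(a,b)_17: α=1, u≡14; β=4, v≡14 (mod 17); (14|17)=-1, (14|17)=-1; sign (−1)^0·-1^4·-1^1 = -1.
(a,b)_41: α=0, u≡21; β=-2, v≡15 (mod 41); (21|41)=+1, (15|41)=-1; sign (−1)^0·+1^-2·-1^0 = +1.
(a,b)_7: α=0, u≡4; β=2, v≡3 (mod 7); (4|7)=+1, (3|7)=-1; sign (−1)^0·+1^2·-1^0 = +1.
(a,b)_13: α=1, u≡6; β=3, v≡8 (mod 13); (6|13)=-1, (8|13)=-1; sign (−1)^0·-1^3·-1^1 = +1.
(a,b)_∞: sgn(-92378)=−, sgn(-5434)=−, so -1.
(a,b)_5: α=0, u≡2; β=2, v≡4 (mod 5); (2|5)=-1, (4|5)=+1; sign (−1)^0·-1^2·+1^0 = +1.
(a,b)_11: α=1, u≡8; β=1, v≡5 (mod 11); (8|11)=-1, (5|11)=+1; sign (−1)^1·-1^1·+1^1 = +1.
(a,b)_19: α=1, u≡8; β=3, v≡15 (mod 19); (8|19)=-1, (15|19)=-1; sign (−1)^1·-1^3·-1^1 = -1.
(a,b)_3: α=-2, u≡1; β=-8, v≡2 (mod 3); (1|3)=+1, (2|3)=-1; sign (−1)^0·+1^-8·-1^-2 = +1.
(a,b)_29: α=-2, u≡9; β=-6, v≡10 (mod 29); (9|29)=+1, (10|29)=-1; sign (−1)^0·+1^-6·-1^-2 = +1.
(a,b)_2: α=5, β=21; u≡3, v≡3 (mod 8); ε(u)ε(v)=1·1, αω(v)=5·1, βω(u)=21·1; sum ≡ 1  ⇒  -1.
(a,b)_23: α=2, u≡12; β=6, v≡5 (mod 23); (12|23)=+1, (5|23)=-1; sign (−1)^0·+1^6·-1^2 = +1.
(-92378, -5434 / ℚ) ramifies at {2, 17, 19, ∞}: a division algebra.

[2, 17, 19, inf]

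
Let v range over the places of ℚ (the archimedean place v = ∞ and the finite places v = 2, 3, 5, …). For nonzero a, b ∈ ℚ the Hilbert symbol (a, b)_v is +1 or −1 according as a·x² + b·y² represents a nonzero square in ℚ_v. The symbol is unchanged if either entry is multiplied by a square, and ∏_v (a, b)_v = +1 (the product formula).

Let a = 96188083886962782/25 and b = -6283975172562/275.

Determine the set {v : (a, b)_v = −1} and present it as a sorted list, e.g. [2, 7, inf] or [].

(a, b) ≡ (4862, -21318) mod (ℚ^×)²; places V = {2, 3, 5, 11, 13, 17, 19, 37, ∞}.
(a,b)_37: α=4, u≡22; β=2, v≡2 (mod 37); (22|37)=-1, (2|37)=-1; sign (−1)^0·-1^2·-1^4 = +1.
(a,b)_19: α=4, u≡11; β=3, v≡8 (mod 19); (11|19)=+1, (8|19)=-1; sign (−1)^0·+1^3·-1^4 = +1.
(a,b)_11: α=1, u≡10; β=-1, v≡4 (mod 11); (10|11)=-1, (4|11)=+1; sign (−1)^1·-1^-1·+1^1 = +1.
(a,b)_17: α=1, u≡6; β=1, v≡8 (mod 17); (6|17)=-1, (8|17)=+1; sign (−1)^0·-1^1·+1^1 = -1.
(a,b)_13: α=1, u≡9; β=0, v≡2 (mod 13); (9|13)=+1, (2|13)=-1; sign (−1)^0·+1^0·-1^1 = -1.
(a,b)_2: α=1, β=1; u≡7, v≡5 (mod 8); ε(u)ε(v)=1·0, αω(v)=1·1, βω(u)=1·0; sum ≡ 1  ⇒  -1.
(a,b)_∞: sgn(4862)=+, sgn(-21318)=−, so +1.
(a,b)_3: α=4, u≡2; β=9, v≡1 (mod 3); (2|3)=-1, (1|3)=+1; sign (−1)^0·-1^9·+1^4 = -1.
(a,b)_5: α=-2, u≡2; β=-2, v≡3 (mod 5); (2|5)=-1, (3|5)=-1; sign (−1)^0·-1^-2·-1^-2 = +1.
|Ram(4862, -21318)| = 4, even; anisotropic at {2, 3, 13, 17}.

[2, 3, 13, 17]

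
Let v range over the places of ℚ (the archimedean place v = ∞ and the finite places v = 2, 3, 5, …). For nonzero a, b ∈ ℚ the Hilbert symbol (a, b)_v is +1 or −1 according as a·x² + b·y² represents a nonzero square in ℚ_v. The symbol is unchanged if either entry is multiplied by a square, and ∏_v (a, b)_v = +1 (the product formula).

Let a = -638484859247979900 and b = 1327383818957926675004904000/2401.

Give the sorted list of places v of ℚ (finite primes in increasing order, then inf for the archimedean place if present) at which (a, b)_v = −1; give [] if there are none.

[3, 13, 29, 37]

Mod squares: a ≡ -62031, b ≡ 223665. Check v ∈ {∞, 2, 3, 5, 7, 13, 23, 29, 31, 37}.
v=2: v_2(a)=2, v_2(b)=6; units ≡ 1, 1 (mod 8); ε·ε+αω+βω = 0·0+2·0+6·0 ≡ 0  ⇒  (a,b)_2 = +1.
v=3: a=3^1·(≡2), b=3^5·(≡2) mod 3; (2|3)=-1, (2|3)=-1; (−1)^{1·5·1}·(-1)^5·(-1)^1 = -1.
v=∞: -62031 < 0 and 223665 > 0  ⇒  (a,b)_∞ = +1.
v=13: a=13^2·(≡7), b=13^3·(≡7) mod 13; (7|13)=-1, (7|13)=-1; (−1)^{2·3·6}·(-1)^3·(-1)^2 = -1.
v=29: a=29^3·(≡1), b=29^4·(≡11) mod 29; (1|29)=+1, (11|29)=-1; (−1)^{3·4·14}·(+1)^4·(-1)^3 = -1.
v=31: a=31^1·(≡10), b=31^1·(≡12) mod 31; (10|31)=+1, (12|31)=-1; (−1)^{1·1·15}·(+1)^1·(-1)^1 = +1.
v=37: a=37^2·(≡23), b=37^3·(≡13) mod 37; (23|37)=-1, (13|37)=-1; (−1)^{2·3·18}·(-1)^3·(-1)^2 = -1.
v=23: a=23^3·(≡11), b=23^4·(≡4) mod 23; (11|23)=-1, (4|23)=+1; (−1)^{3·4·11}·(-1)^4·(+1)^3 = +1.
v=7: a=7^0·(≡5), b=7^-4·(≡2) mod 7; (5|7)=-1, (2|7)=+1; (−1)^{0·-4·3}·(-1)^-4·(+1)^0 = +1.
v=5: a=5^2·(≡4), b=5^3·(≡2) mod 5; (4|5)=+1, (2|5)=-1; (−1)^{2·3·2}·(+1)^3·(-1)^2 = +1.
|Ram(-62031, 223665)| = 4, even; anisotropic at {3, 13, 29, 37}.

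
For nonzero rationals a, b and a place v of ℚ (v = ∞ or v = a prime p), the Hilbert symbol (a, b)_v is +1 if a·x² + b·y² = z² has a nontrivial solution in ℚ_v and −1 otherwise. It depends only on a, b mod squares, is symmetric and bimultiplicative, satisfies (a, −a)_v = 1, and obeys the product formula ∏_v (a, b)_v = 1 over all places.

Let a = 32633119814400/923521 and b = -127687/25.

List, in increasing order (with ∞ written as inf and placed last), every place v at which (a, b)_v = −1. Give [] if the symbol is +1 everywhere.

(a, b) ≡ (259, -127687) mod (ℚ^×)²; places V = {2, 3, 5, 7, 17, 29, 31, 37, ∞}.
(a,b)_17: α=2, u≡1; β=1, v≡11 (mod 17); (1|17)=+1, (11|17)=-1; sign (−1)^0·+1^1·-1^2 = +1.
(a,b)_29: α=2, u≡14; β=1, v≡6 (mod 29); (14|29)=-1, (6|29)=+1; sign (−1)^0·-1^1·+1^2 = -1.
(a,b)_5: α=2, u≡1; β=-2, v≡3 (mod 5); (1|5)=+1, (3|5)=-1; sign (−1)^0·+1^-2·-1^2 = +1.
(a,b)_3: α=4, u≡1; β=0, v≡2 (mod 3); (1|3)=+1, (2|3)=-1; sign (−1)^0·+1^0·-1^4 = +1.
(a,b)_∞: sgn(259)=+, sgn(-127687)=−, so +1.
(a,b)_7: α=1, u≡1; β=1, v≡2 (mod 7); (1|7)=+1, (2|7)=+1; sign (−1)^1·+1^1·+1^1 = -1.
(a,b)_37: α=1, u≡11; β=1, v≡7 (mod 37); (11|37)=+1, (7|37)=+1; sign (−1)^0·+1^1·+1^1 = +1.
(a,b)_2: α=8, β=0; u≡3, v≡1 (mod 8); ε(u)ε(v)=1·0, αω(v)=8·0, βω(u)=0·1; sum ≡ 0  ⇒  +1.
(a,b)_31: α=-4, u≡15; β=0, v≡10 (mod 31); (15|31)=-1, (10|31)=+1; sign (−1)^0·-1^0·+1^-4 = +1.
Ram(259, -127687) = {7, 29}; no ℚ_7-point on the conic.

[7, 29]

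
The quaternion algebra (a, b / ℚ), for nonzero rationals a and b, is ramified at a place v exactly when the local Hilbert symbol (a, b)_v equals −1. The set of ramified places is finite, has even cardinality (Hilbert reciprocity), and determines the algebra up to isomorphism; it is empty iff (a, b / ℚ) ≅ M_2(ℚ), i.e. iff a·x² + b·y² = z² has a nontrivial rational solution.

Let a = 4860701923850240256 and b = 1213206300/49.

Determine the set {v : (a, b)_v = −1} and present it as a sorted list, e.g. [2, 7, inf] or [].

[3, 23, 43, 47]

(a, b) ≡ (129, 1348007) mod (ℚ^×)²; places V = {2, 3, 5, 7, 23, 29, 43, 47, ∞}.
(a,b)_∞: sgn(129)=+, sgn(1348007)=+, so +1.
(a,b)_29: α=2, u≡5; β=1, v≡23 (mod 29); (5|29)=+1, (23|29)=+1; sign (−1)^0·+1^1·+1^2 = +1.
(a,b)_7: α=0, u≡5; β=-2, v≡5 (mod 7); (5|7)=-1, (5|7)=-1; sign (−1)^0·-1^-2·-1^0 = +1.
(a,b)_43: α=3, u≡34; β=1, v≡42 (mod 43); (34|43)=-1, (42|43)=-1; sign (−1)^1·-1^1·-1^3 = -1.
(a,b)_47: α=2, u≡45; β=1, v≡15 (mod 47); (45|47)=-1, (15|47)=-1; sign (−1)^0·-1^1·-1^2 = -1.
(a,b)_23: α=2, u≡19; β=1, v≡5 (mod 23); (19|23)=-1, (5|23)=-1; sign (−1)^0·-1^1·-1^2 = -1.
(a,b)_5: α=0, u≡1; β=2, v≡3 (mod 5); (1|5)=+1, (3|5)=-1; sign (−1)^0·+1^2·-1^0 = +1.
(a,b)_2: α=8, β=2; u≡1, v≡7 (mod 8); ε(u)ε(v)=0·1, αω(v)=8·0, βω(u)=2·0; sum ≡ 0  ⇒  +1.
(a,b)_3: α=5, u≡1; β=2, v≡2 (mod 3); (1|3)=+1, (2|3)=-1; sign (−1)^0·+1^2·-1^5 = -1.
Ram(129, 1348007) = {3, 23, 43, 47}; no ℚ_3-point on the conic.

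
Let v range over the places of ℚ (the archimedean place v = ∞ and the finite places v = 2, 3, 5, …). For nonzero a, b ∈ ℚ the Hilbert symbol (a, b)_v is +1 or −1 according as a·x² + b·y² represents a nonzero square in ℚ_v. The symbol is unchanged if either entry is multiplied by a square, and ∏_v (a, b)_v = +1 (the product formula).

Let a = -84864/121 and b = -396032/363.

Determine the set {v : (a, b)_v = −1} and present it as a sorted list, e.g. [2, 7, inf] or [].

[17, inf]

Mod squares: a ≡ -1326, b ≡ -4641. Check v ∈ {∞, 2, 3, 7, 11, 13, 17}.
v=2: v_2(a)=7, v_2(b)=8; units ≡ 1, 7 (mod 8); ε·ε+αω+βω = 0·1+7·0+8·0 ≡ 0  ⇒  (a,b)_2 = +1.
v=∞: -1326 < 0 and -4641 < 0  ⇒  (a,b)_∞ = -1.
v=3: a=3^1·(≡2), b=3^-1·(≡1) mod 3; (2|3)=-1, (1|3)=+1; (−1)^{1·-1·1}·(-1)^-1·(+1)^1 = +1.
v=11: a=11^-2·(≡1), b=11^-2·(≡4) mod 11; (1|11)=+1, (4|11)=+1; (−1)^{-2·-2·5}·(+1)^-2·(+1)^-2 = +1.
v=13: a=13^1·(≡6), b=13^1·(≡5) mod 13; (6|13)=-1, (5|13)=-1; (−1)^{1·1·6}·(-1)^1·(-1)^1 = +1.
v=7: a=7^0·(≡2), b=7^1·(≡2) mod 7; (2|7)=+1, (2|7)=+1; (−1)^{0·1·3}·(+1)^1·(+1)^0 = +1.
v=17: a=17^1·(≡3), b=17^1·(≡16) mod 17; (3|17)=-1, (16|17)=+1; (−1)^{1·1·8}·(-1)^1·(+1)^1 = -1.
Ram(-1326, -4641) = {17, ∞}; no ℚ_17-point on the conic.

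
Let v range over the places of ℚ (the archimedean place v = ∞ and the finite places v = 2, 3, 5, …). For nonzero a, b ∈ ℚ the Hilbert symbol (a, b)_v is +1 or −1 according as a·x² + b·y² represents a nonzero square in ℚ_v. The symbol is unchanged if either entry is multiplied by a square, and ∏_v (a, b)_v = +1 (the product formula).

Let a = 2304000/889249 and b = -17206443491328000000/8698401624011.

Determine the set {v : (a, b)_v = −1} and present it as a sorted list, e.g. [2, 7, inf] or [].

(a, b) ≡ (10, -493493) mod (ℚ^×)²; places V = {2, 3, 5, 7, 11, 13, 17, 23, 29, 41, ∞}.
(a,b)_2: α=11, β=20; u≡5, v≡3 (mod 8); ε(u)ε(v)=0·1, αω(v)=11·1, βω(u)=20·1; sum ≡ 1  ⇒  -1.
(a,b)_23: α=-2, u≡22; β=-4, v≡4 (mod 23); (22|23)=-1, (4|23)=+1; sign (−1)^0·-1^-4·+1^-2 = +1.
(a,b)_7: α=0, u≡5; β=1, v≡5 (mod 7); (5|7)=-1, (5|7)=-1; sign (−1)^0·-1^1·-1^0 = -1.
(a,b)_13: α=0, u≡1; β=1, v≡12 (mod 13); (1|13)=+1, (12|13)=+1; sign (−1)^0·+1^1·+1^0 = +1.
(a,b)_17: α=0, u≡11; β=3, v≡6 (mod 17); (11|17)=-1, (6|17)=-1; sign (−1)^0·-1^3·-1^0 = -1.
(a,b)_∞: sgn(10)=+, sgn(-493493)=−, so +1.
(a,b)_29: α=0, u≡3; β=1, v≡6 (mod 29); (3|29)=-1, (6|29)=+1; sign (−1)^0·-1^1·+1^0 = -1.
(a,b)_41: α=-2, u≡9; β=-4, v≡6 (mod 41); (9|41)=+1, (6|41)=-1; sign (−1)^0·+1^-4·-1^-2 = +1.
(a,b)_11: α=0, u≡8; β=-1, v≡2 (mod 11); (8|11)=-1, (2|11)=-1; sign (−1)^0·-1^-1·-1^0 = -1.
(a,b)_3: α=2, u≡1; β=4, v≡1 (mod 3); (1|3)=+1, (1|3)=+1; sign (−1)^0·+1^4·+1^2 = +1.
(a,b)_5: α=3, u≡3; β=6, v≡3 (mod 5); (3|5)=-1, (3|5)=-1; sign (−1)^0·-1^6·-1^3 = -1.
(10, -493493 / ℚ) ramifies at {2, 5, 7, 11, 17, 29}: a division algebra.

[2, 5, 7, 11, 17, 29]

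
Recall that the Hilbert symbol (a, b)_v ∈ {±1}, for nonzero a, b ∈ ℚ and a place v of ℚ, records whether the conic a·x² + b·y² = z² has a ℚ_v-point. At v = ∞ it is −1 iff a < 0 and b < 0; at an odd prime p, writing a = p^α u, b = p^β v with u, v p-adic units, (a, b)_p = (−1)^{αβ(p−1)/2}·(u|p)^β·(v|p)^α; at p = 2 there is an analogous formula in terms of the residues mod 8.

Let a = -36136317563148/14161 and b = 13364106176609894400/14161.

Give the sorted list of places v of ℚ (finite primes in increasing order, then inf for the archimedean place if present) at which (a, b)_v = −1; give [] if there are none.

(a, b) ≡ (-3, 1311) mod (ℚ^×)²; places V = {2, 3, 5, 7, 11, 17, 19, 23, ∞}.
(a,b)_23: α=2, u≡14; β=3, v≡22 (mod 23); (14|23)=-1, (22|23)=-1; sign (−1)^0·-1^3·-1^2 = -1.
(a,b)_5: α=0, u≡2; β=2, v≡1 (mod 5); (2|5)=-1, (1|5)=+1; sign (−1)^0·-1^2·+1^0 = +1.
(a,b)_11: α=2, u≡2; β=0, v≡6 (mod 11); (2|11)=-1, (6|11)=-1; sign (−1)^0·-1^0·-1^2 = +1.
(a,b)_2: α=2, β=14; u≡5, v≡7 (mod 8); ε(u)ε(v)=0·1, αω(v)=2·0, βω(u)=14·1; sum ≡ 0  ⇒  +1.
(a,b)_19: α=6, u≡4; β=7, v≡12 (mod 19); (4|19)=+1, (12|19)=-1; sign (−1)^0·+1^7·-1^6 = +1.
(a,b)_17: α=-2, u≡6; β=-2, v≡16 (mod 17); (6|17)=-1, (16|17)=+1; sign (−1)^0·-1^-2·+1^-2 = +1.
(a,b)_∞: sgn(-3)=−, sgn(1311)=+, so +1.
(a,b)_7: α=-2, u≡1; β=-2, v≡1 (mod 7); (1|7)=+1, (1|7)=+1; sign (−1)^0·+1^-2·+1^-2 = +1.
(a,b)_3: α=1, u≡2; β=1, v≡2 (mod 3); (2|3)=-1, (2|3)=-1; sign (−1)^1·-1^1·-1^1 = -1.
Ram(-3, 1311) = {3, 23}; no ℚ_3-point on the conic.

[3, 23]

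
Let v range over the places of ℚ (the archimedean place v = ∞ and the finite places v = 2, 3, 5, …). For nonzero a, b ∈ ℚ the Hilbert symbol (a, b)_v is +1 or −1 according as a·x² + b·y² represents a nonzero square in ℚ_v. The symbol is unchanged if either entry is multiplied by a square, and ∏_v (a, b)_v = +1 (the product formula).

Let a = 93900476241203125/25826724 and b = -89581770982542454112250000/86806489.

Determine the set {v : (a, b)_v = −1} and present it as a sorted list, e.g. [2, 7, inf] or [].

[13, 17, 41, 43]

(a, b) ≡ (7402837, -28249) mod (ℚ^×)²; places V = {2, 3, 5, 7, 11, 13, 17, 19, 41, 43, 53, ∞}.
(a,b)_11: α=-4, u≡8; β=-6, v≡10 (mod 11); (8|11)=-1, (10|11)=-1; sign (−1)^0·-1^-6·-1^-4 = +1.
(a,b)_43: α=1, u≡30; β=2, v≡8 (mod 43); (30|43)=-1, (8|43)=-1; sign (−1)^0·-1^2·-1^1 = -1.
(a,b)_2: α=-2, β=4; u≡5, v≡7 (mod 8); ε(u)ε(v)=0·1, αω(v)=-2·0, βω(u)=4·1; sum ≡ 0  ⇒  +1.
(a,b)_17: α=3, u≡14; β=4, v≡7 (mod 17); (14|17)=-1, (7|17)=-1; sign (−1)^0·-1^4·-1^3 = -1.
(a,b)_3: α=-2, u≡1; β=4, v≡2 (mod 3); (1|3)=+1, (2|3)=-1; sign (−1)^0·+1^4·-1^-2 = +1.
(a,b)_7: α=-2, u≡1; β=-2, v≡5 (mod 7); (1|7)=+1, (5|7)=-1; sign (−1)^0·+1^-2·-1^-2 = +1.
(a,b)_5: α=6, u≡3; β=6, v≡4 (mod 5); (3|5)=-1, (4|5)=+1; sign (−1)^0·-1^6·+1^6 = +1.
(a,b)_13: α=1, u≡9; β=1, v≡8 (mod 13); (9|13)=+1, (8|13)=-1; sign (−1)^0·+1^1·-1^1 = -1.
(a,b)_41: α=1, u≡34; β=1, v≡21 (mod 41); (34|41)=-1, (21|41)=+1; sign (−1)^0·-1^1·+1^1 = -1.
(a,b)_∞: sgn(7402837)=+, sgn(-28249)=−, so +1.
(a,b)_19: α=1, u≡16; β=2, v≡4 (mod 19); (16|19)=+1, (4|19)=+1; sign (−1)^0·+1^2·+1^1 = +1.
(a,b)_53: α=2, u≡46; β=3, v≡33 (mod 53); (46|53)=+1, (33|53)=-1; sign (−1)^0·+1^3·-1^2 = +1.
|Ram(7402837, -28249)| = 4, even; anisotropic at {13, 17, 41, 43}.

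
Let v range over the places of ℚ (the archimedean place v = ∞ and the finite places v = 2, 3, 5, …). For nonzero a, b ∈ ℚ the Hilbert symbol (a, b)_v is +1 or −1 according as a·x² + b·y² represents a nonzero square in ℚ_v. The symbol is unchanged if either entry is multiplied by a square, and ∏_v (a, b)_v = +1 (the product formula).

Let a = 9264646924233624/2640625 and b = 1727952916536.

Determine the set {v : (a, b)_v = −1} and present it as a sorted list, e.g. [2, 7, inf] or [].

[3, 7, 17, 19]

Mod squares: a ≡ 374, b ≡ 13566. Check v ∈ {∞, 2, 3, 5, 7, 11, 13, 17, 19}.
v=∞: 374 > 0 and 13566 > 0  ⇒  (a,b)_∞ = +1.
v=19: a=19^2·(≡14), b=19^3·(≡9) mod 19; (14|19)=-1, (9|19)=+1; (−1)^{2·3·9}·(-1)^3·(+1)^2 = -1.
v=3: a=3^10·(≡2), b=3^7·(≡1) mod 3; (2|3)=-1, (1|3)=+1; (−1)^{10·7·1}·(-1)^7·(+1)^10 = -1.
v=7: a=7^4·(≡6), b=7^1·(≡3) mod 7; (6|7)=-1, (3|7)=-1; (−1)^{4·1·3}·(-1)^1·(-1)^4 = -1.
v=13: a=13^-2·(≡12), b=13^0·(≡2) mod 13; (12|13)=+1, (2|13)=-1; (−1)^{-2·0·6}·(+1)^0·(-1)^-2 = +1.
v=17: a=17^1·(≡7), b=17^1·(≡13) mod 17; (7|17)=-1, (13|17)=+1; (−1)^{1·1·8}·(-1)^1·(+1)^1 = -1.
v=5: a=5^-6·(≡1), b=5^0·(≡1) mod 5; (1|5)=+1, (1|5)=+1; (−1)^{-6·0·2}·(+1)^0·(+1)^-6 = +1.
v=2: v_2(a)=3, v_2(b)=3; units ≡ 3, 7 (mod 8); ε·ε+αω+βω = 1·1+3·0+3·1 ≡ 0  ⇒  (a,b)_2 = +1.
v=11: a=11^3·(≡1), b=11^2·(≡5) mod 11; (1|11)=+1, (5|11)=+1; (−1)^{3·2·5}·(+1)^2·(+1)^3 = +1.
(374, 13566 / ℚ) ramifies at {3, 7, 17, 19}: a division algebra.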